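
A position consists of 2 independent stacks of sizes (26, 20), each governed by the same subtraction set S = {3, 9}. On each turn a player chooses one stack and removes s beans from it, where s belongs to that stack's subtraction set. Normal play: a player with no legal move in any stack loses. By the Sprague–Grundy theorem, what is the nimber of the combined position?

0

All stacks use S = {3, 9}:
n :  0  1  2  3  4  5  6  7  8  9 10 11 12 13 14 15 16 17 18 19 20 21 22 23 24 25 26
G :  0  0  0  1  1  1  0  0  0  1  1  1  0  0  0  1  1  1  0  0  0  1  1  1  0  0  0
Stack A: G(26) = 0.
Stack B: G(20) = 0.
Combined Grundy value = 0 ⊕ 0 = 0.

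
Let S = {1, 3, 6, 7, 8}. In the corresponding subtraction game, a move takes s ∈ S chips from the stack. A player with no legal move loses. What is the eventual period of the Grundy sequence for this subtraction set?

n :  0  1  2  3  4  5  6  7  8  9 10 11 12 13 14 15 16 17 18 19 20 21 22 23 24 25 26 27
G :  0  1  0  1  0  1  2  3  2  3  2  3  4  0  1  0  1  0  1  2  3  2  3  2  3  4  0  1
G(n+13) = G(n) holds for n = 0,…,7 (a full window of length max(S) = 8), so the sequence is purely periodic with period 13.

13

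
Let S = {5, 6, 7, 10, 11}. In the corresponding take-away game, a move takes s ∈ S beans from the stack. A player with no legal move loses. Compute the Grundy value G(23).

n :  0  1  2  3  4  5  6  7  8  9 10 11 12 13 14 15 16 17 18 19 20 21 22 23
G :  0  0  0  0  0  1  1  1  1  1  2  2  2  2  2  3  0  0  0  0  0  1  1  1

1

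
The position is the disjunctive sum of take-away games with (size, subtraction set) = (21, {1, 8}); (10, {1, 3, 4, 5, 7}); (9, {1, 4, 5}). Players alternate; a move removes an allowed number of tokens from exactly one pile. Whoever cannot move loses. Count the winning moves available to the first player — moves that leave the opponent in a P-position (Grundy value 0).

0

Pile A, S = {1, 8}:
n :  0  1  2  3  4  5  6  7  8  9 10 11 12 13 14 15 16 17 18 19 20 21
G :  0  1  0  1  0  1  0  1  2  0  1  0  1  0  1  0  1  2  0  1  0  1
G_A(21) = 1.
Pile B, S = {1, 3, 4, 5, 7}:
G(0) = 0
G(1) = mex{0} = 1
G(2) = mex{1} = 0
G(3) = mex{0,0} = 1
G(4) = mex{1,1,0} = 2
G(5) = mex{2,0,1,0} = 3
G(6) = mex{3,1,0,1} = 2
G(7) = mex{2,2,1,0,0} = 3
G(8) = mex{3,3,2,1,1} = 0
G(9) = mex{0,2,3,2,0} = 1
G(10) = mex{1,3,2,3,1} = 0
G_B(10) = 0.
Pile C, S = {1, 4, 5}:
n : 0 1 2 3 4 5 6 7 8 9
G : 0 1 0 1 2 3 2 3 0 1
G_C(9) = 1.
Combined Grundy value = 1 ⊕ 0 ⊕ 1 = 0.
A winning move leaves total XOR = 0, i.e. changes one component's Grundy value g to g ⊕ X where X is the current total.
Pile A: target g' = 1⊕0 = 1, but every legal move changes the Grundy value (mex property), so 0 moves.
Pile B: target g' = 0⊕0 = 0, but every legal move changes the Grundy value (mex property), so 0 moves.
Pile C: target g' = 1⊕0 = 1, but every legal move changes the Grundy value (mex property), so 0 moves.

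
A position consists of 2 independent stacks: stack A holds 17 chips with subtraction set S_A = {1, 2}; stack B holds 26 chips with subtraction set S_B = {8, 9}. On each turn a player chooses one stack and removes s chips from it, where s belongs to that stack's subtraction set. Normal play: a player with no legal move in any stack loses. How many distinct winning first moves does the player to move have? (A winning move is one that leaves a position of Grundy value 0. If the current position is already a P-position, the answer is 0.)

1

Stack A, S = {1, 2}:
G(0) = 0
G(1) = mex{0} = 1
G(2) = mex{1,0} = 2
G(3) = mex{2,1} = 0
G(4) = mex{0,2} = 1
G(5) = mex{1,0} = 2
G(6) = mex{2,1} = 0
G(7) = mex{0,2} = 1
G(8) = mex{1,0} = 2
G(9) = mex{2,1} = 0
G(10) = mex{0,2} = 1
G(11) = mex{1,0} = 2
G(12) = mex{2,1} = 0
G(13) = mex{0,2} = 1
G(14) = mex{1,0} = 2
G(15) = mex{2,1} = 0
G(16) = mex{0,2} = 1
G(17) = mex{1,0} = 2
G_A(17) = 2.
Stack B, S = {8, 9}:
n :  0  1  2  3  4  5  6  7  8  9 10 11 12 13 14 15 16 17 18 19 20 21 22 23 24 25 26
G :  0  0  0  0  0  0  0  0  1  1  1  1  1  1  1  1  2  0  0  0  0  0  0  0  0  1  1
G_B(26) = 1.
Combined Grundy value = 2 ⊕ 1 = 3.
A winning move leaves total XOR = 0, i.e. changes one component's Grundy value g to g ⊕ X where X is the current total.
Stack A: need g' = 2⊕3 = 1. Options: 17−1→G=1, 17−2→G=0. Hits: 1.
Stack B: need g' = 1⊕3 = 2. Options: 26−8→G=0, 26−9→G=0. Hits: 0.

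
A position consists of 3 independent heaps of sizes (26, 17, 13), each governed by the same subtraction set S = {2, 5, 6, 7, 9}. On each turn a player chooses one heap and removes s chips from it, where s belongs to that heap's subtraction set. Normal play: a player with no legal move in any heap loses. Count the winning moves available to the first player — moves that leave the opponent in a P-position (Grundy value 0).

1

All heaps use S = {2, 5, 6, 7, 9}:
n :  0  1  2  3  4  5  6  7  8  9 10 11 12 13 14 15 16 17 18 19 20 21 22 23 24 25 26
G :  0  0  1  1  0  2  1  3  2  2  3  3  0  4  1  0  0  1  1  2  2  3  3  2  4  3  0
Heap A: G(26) = 0.
Heap B: G(17) = 1.
Heap C: G(13) = 4.
Combined Grundy value = 0 ⊕ 1 ⊕ 4 = 5.
A winning move leaves total XOR = 0, i.e. changes one component's Grundy value g to g ⊕ X where X is the current total.
Heap A: need g' = 0⊕5 = 5. Options: 26−2→G=4, 26−5→G=3, 26−6→G=2, 26−7→G=2, 26−9→G=1. Hits: 0.
Heap B: need g' = 1⊕5 = 4. Options: 17−2→G=0, 17−5→G=0, 17−6→G=3, 17−7→G=3, 17−9→G=2. Hits: 0.
Heap C: need g' = 4⊕5 = 1. Options: 13−2→G=3, 13−5→G=2, 13−6→G=3, 13−7→G=1, 13−9→G=0. Hits: 1.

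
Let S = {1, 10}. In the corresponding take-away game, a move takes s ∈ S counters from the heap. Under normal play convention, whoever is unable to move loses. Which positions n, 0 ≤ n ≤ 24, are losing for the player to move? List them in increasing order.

0, 2, 4, 6, 8, 11, 13, 15, 17, 19, 22, 24

n :  0  1  2  3  4  5  6  7  8  9 10 11 12 13 14 15 16 17 18 19 20 21 22 23 24
G :  0  1  0  1  0  1  0  1  0  1  2  0  1  0  1  0  1  0  1  0  1  2  0  1  0
P-positions are exactly the n with G(n) = 0.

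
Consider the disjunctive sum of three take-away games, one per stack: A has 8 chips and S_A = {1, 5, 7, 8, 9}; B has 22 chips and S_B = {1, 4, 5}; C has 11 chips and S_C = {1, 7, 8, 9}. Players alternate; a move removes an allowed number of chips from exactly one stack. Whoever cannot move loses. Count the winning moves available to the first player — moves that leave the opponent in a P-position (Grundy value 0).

Stack A, S = {1, 5, 7, 8, 9}:
G(0) = 0
G(1) = mex{0} = 1
G(2) = mex{1} = 0
G(3) = mex{0} = 1
G(4) = mex{1} = 0
G(5) = mex{0,0} = 1
G(6) = mex{1,1} = 0
G(7) = mex{0,0,0} = 1
G(8) = mex{1,1,1,0} = 2
G_A(8) = 2.
Stack B, S = {1, 4, 5}:
n :  0  1  2  3  4  5  6  7  8  9 10 11 12 13 14 15 16 17 18 19 20 21 22
G :  0  1  0  1  2  3  2  3  0  1  0  1  2  3  2  3  0  1  0  1  2  3  2
G_B(22) = 2.
Stack C, S = {1, 7, 8, 9}:
G(0) = 0
G(1) = mex{0} = 1
G(2) = mex{1} = 0
G(3) = mex{0} = 1
G(4) = mex{1} = 0
G(5) = mex{0} = 1
G(6) = mex{1} = 0
G(7) = mex{0,0} = 1
G(8) = mex{1,1,0} = 2
G(9) = mex{2,0,1,0} = 3
G(10) = mex{3,1,0,1} = 2
G(11) = mex{2,0,1,0} = 3
G_C(11) = 3.
Combined Grundy value = 2 ⊕ 2 ⊕ 3 = 3.
A winning move leaves total XOR = 0, i.e. changes one component's Grundy value g to g ⊕ X where X is the current total.
Stack A: need g' = 2⊕3 = 1. Options: 8−1→G=1, 8−5→G=1, 8−7→G=1, 8−8→G=0. Hits: 3.
Stack B: need g' = 2⊕3 = 1. Options: 22−1→G=3, 22−4→G=0, 22−5→G=1. Hits: 1.
Stack C: need g' = 3⊕3 = 0. Options: 11−1→G=2, 11−7→G=0, 11−8→G=1, 11−9→G=0. Hits: 2.

6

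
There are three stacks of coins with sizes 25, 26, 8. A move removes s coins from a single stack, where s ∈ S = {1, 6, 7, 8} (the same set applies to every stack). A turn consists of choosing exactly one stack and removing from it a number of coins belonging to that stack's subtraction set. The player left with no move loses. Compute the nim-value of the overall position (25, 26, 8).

All stacks use S = {1, 6, 7, 8}:
G(0) = 0
G(1) = mex{0} = 1
G(2) = mex{1} = 0
G(3) = mex{0} = 1
G(4) = mex{1} = 0
G(5) = mex{0} = 1
G(6) = mex{1,0} = 2
G(7) = mex{2,1,0} = 3
G(8) = mex{3,0,1,0} = 2
G(9) = mex{2,1,0,1} = 3
G(10) = mex{3,0,1,0} = 2
G(11) = mex{2,1,0,1} = 3
G(12) = mex{3,2,1,0} = 4
G(13) = mex{4,3,2,1} = 0
G(14) = mex{0,2,3,2} = 1
G(15) = mex{1,3,2,3} = 0
G(16) = mex{0,2,3,2} = 1
G(17) = mex{1,3,2,3} = 0
G(18) = mex{0,4,3,2} = 1
G(19) = mex{1,0,4,3} = 2
G(20) = mex{2,1,0,4} = 3
G(21) = mex{3,0,1,0} = 2
G(22) = mex{2,1,0,1} = 3
G(23) = mex{3,0,1,0} = 2
G(24) = mex{2,1,0,1} = 3
G(25) = mex{3,2,1,0} = 4
G(26) = mex{4,3,2,1} = 0
Stack A: G(25) = 4.
Stack B: G(26) = 0.
Stack C: G(8) = 2.
Combined Grundy value = 4 ⊕ 0 ⊕ 2 = 6.

6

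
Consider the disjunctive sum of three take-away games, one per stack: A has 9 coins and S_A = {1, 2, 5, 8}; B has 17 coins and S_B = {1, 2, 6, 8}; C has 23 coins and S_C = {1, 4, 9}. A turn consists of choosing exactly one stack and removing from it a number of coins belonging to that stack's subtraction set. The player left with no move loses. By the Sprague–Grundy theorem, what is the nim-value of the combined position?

Stack A, S = {1, 2, 5, 8}:
G(0) = 0
G(1) = mex{0} = 1
G(2) = mex{1,0} = 2
G(3) = mex{2,1} = 0
G(4) = mex{0,2} = 1
G(5) = mex{1,0,0} = 2
G(6) = mex{2,1,1} = 0
G(7) = mex{0,2,2} = 1
G(8) = mex{1,0,0,0} = 2
G(9) = mex{2,1,1,1} = 0
G_A(9) = 0.
Stack B, S = {1, 2, 6, 8}:
n :  0  1  2  3  4  5  6  7  8  9 10 11 12 13 14 15 16 17
G :  0  1  2  0  1  2  3  0  1  2  0  1  2  3  0  1  2  0
G_B(17) = 0.
Stack C, S = {1, 4, 9}:
G(0) = 0
G(1) = mex{0} = 1
G(2) = mex{1} = 0
G(3) = mex{0} = 1
G(4) = mex{1,0} = 2
G(5) = mex{2,1} = 0
G(6) = mex{0,0} = 1
G(7) = mex{1,1} = 0
G(8) = mex{0,2} = 1
G(9) = mex{1,0,0} = 2
G(10) = mex{2,1,1} = 0
G(11) = mex{0,0,0} = 1
G(12) = mex{1,1,1} = 0
G(13) = mex{0,2,2} = 1
G(14) = mex{1,0,0} = 2
G(15) = mex{2,1,1} = 0
G(16) = mex{0,0,0} = 1
G(17) = mex{1,1,1} = 0
G(18) = mex{0,2,2} = 1
G(19) = mex{1,0,0} = 2
G(20) = mex{2,1,1} = 0
G(21) = mex{0,0,0} = 1
G(22) = mex{1,1,1} = 0
G(23) = mex{0,2,2} = 1
G_C(23) = 1.
Combined Grundy value = 0 ⊕ 0 ⊕ 1 = 1.

1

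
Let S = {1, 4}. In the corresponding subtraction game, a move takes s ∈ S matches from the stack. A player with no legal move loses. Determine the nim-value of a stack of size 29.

n :  0  1  2  3  4  5  6  7  8  9 10 11 12 13 14 15 16 17 18 19 20 21 22 23 24 25 26 27 28 29
G :  0  1  0  1  2  0  1  0  1  2  0  1  0  1  2  0  1  0  1  2  0  1  0  1  2  0  1  0  1  2

2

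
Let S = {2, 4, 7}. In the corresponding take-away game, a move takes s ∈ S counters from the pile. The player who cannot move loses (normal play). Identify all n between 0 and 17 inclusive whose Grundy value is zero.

G(0) = 0
G(1) = mex{} = 0
G(2) = mex{0} = 1
G(3) = mex{0} = 1
G(4) = mex{1,0} = 2
G(5) = mex{1,0} = 2
G(6) = mex{2,1} = 0
G(7) = mex{2,1,0} = 3
G(8) = mex{0,2,0} = 1
G(9) = mex{3,2,1} = 0
G(10) = mex{1,0,1} = 2
G(11) = mex{0,3,2} = 1
G(12) = mex{2,1,2} = 0
G(13) = mex{1,0,0} = 2
G(14) = mex{0,2,3} = 1
G(15) = mex{2,1,1} = 0
G(16) = mex{1,0,0} = 2
G(17) = mex{0,2,2} = 1
P-positions are exactly the n with G(n) = 0.

0, 1, 6, 9, 12, 15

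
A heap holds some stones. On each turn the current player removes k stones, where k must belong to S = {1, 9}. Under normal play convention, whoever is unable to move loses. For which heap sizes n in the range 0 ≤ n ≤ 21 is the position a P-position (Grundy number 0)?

0, 2, 4, 6, 8, 10, 12, 14, 16, 18, 20

G(0) = 0
G(1) = mex{0} = 1
G(2) = mex{1} = 0
G(3) = mex{0} = 1
G(4) = mex{1} = 0
G(5) = mex{0} = 1
G(6) = mex{1} = 0
G(7) = mex{0} = 1
G(8) = mex{1} = 0
G(9) = mex{0,0} = 1
G(10) = mex{1,1} = 0
G(11) = mex{0,0} = 1
G(12) = mex{1,1} = 0
G(13) = mex{0,0} = 1
G(14) = mex{1,1} = 0
G(15) = mex{0,0} = 1
G(16) = mex{1,1} = 0
G(17) = mex{0,0} = 1
G(18) = mex{1,1} = 0
G(19) = mex{0,0} = 1
G(20) = mex{1,1} = 0
G(21) = mex{0,0} = 1
P-positions are exactly the n with G(n) = 0.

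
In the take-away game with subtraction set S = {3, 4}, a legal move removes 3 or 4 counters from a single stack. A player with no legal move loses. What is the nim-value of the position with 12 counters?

n :  0  1  2  3  4  5  6  7  8  9 10 11 12
G :  0  0  0  1  1  1  2  0  0  0  1  1  1

1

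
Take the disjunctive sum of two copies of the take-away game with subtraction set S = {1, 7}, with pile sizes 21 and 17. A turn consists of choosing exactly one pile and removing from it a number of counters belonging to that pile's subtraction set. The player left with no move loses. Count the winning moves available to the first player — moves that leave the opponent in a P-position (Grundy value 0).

0

All piles use S = {1, 7}:
G(0) = 0
G(1) = mex{0} = 1
G(2) = mex{1} = 0
G(3) = mex{0} = 1
G(4) = mex{1} = 0
G(5) = mex{0} = 1
G(6) = mex{1} = 0
G(7) = mex{0,0} = 1
G(8) = mex{1,1} = 0
G(9) = mex{0,0} = 1
G(10) = mex{1,1} = 0
G(11) = mex{0,0} = 1
G(12) = mex{1,1} = 0
G(13) = mex{0,0} = 1
G(14) = mex{1,1} = 0
G(15) = mex{0,0} = 1
G(16) = mex{1,1} = 0
G(17) = mex{0,0} = 1
G(18) = mex{1,1} = 0
G(19) = mex{0,0} = 1
G(20) = mex{1,1} = 0
G(21) = mex{0,0} = 1
Pile A: G(21) = 1.
Pile B: G(17) = 1.
Combined Grundy value = 1 ⊕ 1 = 0.
A winning move leaves total XOR = 0, i.e. changes one component's Grundy value g to g ⊕ X where X is the current total.
Pile A: target g' = 1⊕0 = 1, but every legal move changes the Grundy value (mex property), so 0 moves.
Pile B: target g' = 1⊕0 = 1, but every legal move changes the Grundy value (mex property), so 0 moves.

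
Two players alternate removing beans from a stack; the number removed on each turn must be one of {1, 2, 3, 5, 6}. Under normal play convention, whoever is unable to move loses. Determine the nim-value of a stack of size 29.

1

G(0) = 0
G(1) = mex{0} = 1
G(2) = mex{1,0} = 2
G(3) = mex{2,1,0} = 3
G(4) = mex{3,2,1} = 0
G(5) = mex{0,3,2,0} = 1
G(6) = mex{1,0,3,1,0} = 2
G(7) = mex{2,1,0,2,1} = 3
G(8) = mex{3,2,1,3,2} = 0
G(9) = mex{0,3,2,0,3} = 1
G(10) = mex{1,0,3,1,0} = 2
G(11) = mex{2,1,0,2,1} = 3
G(12) = mex{3,2,1,3,2} = 0
G(13) = mex{0,3,2,0,3} = 1
G(14) = mex{1,0,3,1,0} = 2
G(15) = mex{2,1,0,2,1} = 3
G(16) = mex{3,2,1,3,2} = 0
G(17) = mex{0,3,2,0,3} = 1
G(18) = mex{1,0,3,1,0} = 2
G(19) = mex{2,1,0,2,1} = 3
G(20) = mex{3,2,1,3,2} = 0
G(21) = mex{0,3,2,0,3} = 1
G(22) = mex{1,0,3,1,0} = 2
G(23) = mex{2,1,0,2,1} = 3
G(24) = mex{3,2,1,3,2} = 0
G(25) = mex{0,3,2,0,3} = 1
G(26) = mex{1,0,3,1,0} = 2
G(27) = mex{2,1,0,2,1} = 3
G(28) = mex{3,2,1,3,2} = 0
G(29) = mex{0,3,2,0,3} = 1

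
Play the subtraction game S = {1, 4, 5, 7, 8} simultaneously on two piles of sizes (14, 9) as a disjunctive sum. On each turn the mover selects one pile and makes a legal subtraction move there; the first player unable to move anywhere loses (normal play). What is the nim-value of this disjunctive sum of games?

All piles use S = {1, 4, 5, 7, 8}:
G(0) = 0
G(1) = mex{0} = 1
G(2) = mex{1} = 0
G(3) = mex{0} = 1
G(4) = mex{1,0} = 2
G(5) = mex{2,1,0} = 3
G(6) = mex{3,0,1} = 2
G(7) = mex{2,1,0,0} = 3
G(8) = mex{3,2,1,1,0} = 4
G(9) = mex{4,3,2,0,1} = 5
G(10) = mex{5,2,3,1,0} = 4
G(11) = mex{4,3,2,2,1} = 0
G(12) = mex{0,4,3,3,2} = 1
G(13) = mex{1,5,4,2,3} = 0
G(14) = mex{0,4,5,3,2} = 1
Pile A: G(14) = 1.
Pile B: G(9) = 5.
Combined Grundy value = 1 ⊕ 5 = 4.

4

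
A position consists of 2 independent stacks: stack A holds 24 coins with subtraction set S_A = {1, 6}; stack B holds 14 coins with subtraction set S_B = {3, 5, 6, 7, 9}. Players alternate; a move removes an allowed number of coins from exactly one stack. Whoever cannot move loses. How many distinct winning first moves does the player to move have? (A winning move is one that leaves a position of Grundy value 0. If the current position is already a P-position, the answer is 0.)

3

Stack A, S = {1, 6}:
G(0) = 0
G(1) = mex{0} = 1
G(2) = mex{1} = 0
G(3) = mex{0} = 1
G(4) = mex{1} = 0
G(5) = mex{0} = 1
G(6) = mex{1,0} = 2
G(7) = mex{2,1} = 0
G(8) = mex{0,0} = 1
G(9) = mex{1,1} = 0
G(10) = mex{0,0} = 1
G(11) = mex{1,1} = 0
G(12) = mex{0,2} = 1
G(13) = mex{1,0} = 2
G(14) = mex{2,1} = 0
G(15) = mex{0,0} = 1
G(16) = mex{1,1} = 0
G(17) = mex{0,0} = 1
G(18) = mex{1,1} = 0
G(19) = mex{0,2} = 1
G(20) = mex{1,0} = 2
G(21) = mex{2,1} = 0
G(22) = mex{0,0} = 1
G(23) = mex{1,1} = 0
G(24) = mex{0,0} = 1
G_A(24) = 1.
Stack B, S = {3, 5, 6, 7, 9}:
G(0) = 0
G(1) = mex{} = 0
G(2) = mex{} = 0
G(3) = mex{0} = 1
G(4) = mex{0} = 1
G(5) = mex{0,0} = 1
G(6) = mex{1,0,0} = 2
G(7) = mex{1,0,0,0} = 2
G(8) = mex{1,1,0,0} = 2
G(9) = mex{2,1,1,0,0} = 3
G(10) = mex{2,1,1,1,0} = 3
G(11) = mex{2,2,1,1,0} = 3
G(12) = mex{3,2,2,1,1} = 0
G(13) = mex{3,2,2,2,1} = 0
G(14) = mex{3,3,2,2,1} = 0
G_B(14) = 0.
Combined Grundy value = 1 ⊕ 0 = 1.
A winning move leaves total XOR = 0, i.e. changes one component's Grundy value g to g ⊕ X where X is the current total.
Stack A: need g' = 1⊕1 = 0. Options: 24−1→G=0, 24−6→G=0. Hits: 2.
Stack B: need g' = 0⊕1 = 1. Options: 14−3→G=3, 14−5→G=3, 14−6→G=2, 14−7→G=2, 14−9→G=1. Hits: 1.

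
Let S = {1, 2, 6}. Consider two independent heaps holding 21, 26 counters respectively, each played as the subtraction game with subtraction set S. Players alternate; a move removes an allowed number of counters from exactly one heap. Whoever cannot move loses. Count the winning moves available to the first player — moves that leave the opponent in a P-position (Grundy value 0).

All heaps use S = {1, 2, 6}:
n :  0  1  2  3  4  5  6  7  8  9 10 11 12 13 14 15 16 17 18 19 20 21 22 23 24 25 26
G :  0  1  2  0  1  2  3  0  1  2  0  1  2  3  0  1  2  0  1  2  3  0  1  2  0  1  2
Heap A: G(21) = 0.
Heap B: G(26) = 2.
Combined Grundy value = 0 ⊕ 2 = 2.
A winning move leaves total XOR = 0, i.e. changes one component's Grundy value g to g ⊕ X where X is the current total.
Heap A: need g' = 0⊕2 = 2. Options: 21−1→G=3, 21−2→G=2, 21−6→G=1. Hits: 1.
Heap B: need g' = 2⊕2 = 0. Options: 26−1→G=1, 26−2→G=0, 26−6→G=3. Hits: 1.

2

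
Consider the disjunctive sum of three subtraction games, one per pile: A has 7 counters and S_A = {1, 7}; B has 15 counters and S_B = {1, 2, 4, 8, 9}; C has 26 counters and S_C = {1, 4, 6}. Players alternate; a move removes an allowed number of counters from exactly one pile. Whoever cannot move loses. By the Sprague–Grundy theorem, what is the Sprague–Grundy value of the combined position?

2

Pile A, S = {1, 7}:
G(0) = 0
G(1) = mex{0} = 1
G(2) = mex{1} = 0
G(3) = mex{0} = 1
G(4) = mex{1} = 0
G(5) = mex{0} = 1
G(6) = mex{1} = 0
G(7) = mex{0,0} = 1
G_A(7) = 1.
Pile B, S = {1, 2, 4, 8, 9}:
n :  0  1  2  3  4  5  6  7  8  9 10 11 12 13 14 15
G :  0  1  2  0  1  2  0  1  2  3  4  5  3  0  1  2
G_B(15) = 2.
Pile C, S = {1, 4, 6}:
n :  0  1  2  3  4  5  6  7  8  9 10 11 12 13 14 15 16 17 18 19 20 21 22 23 24 25 26
G :  0  1  0  1  2  0  1  0  1  2  0  1  0  1  2  0  1  0  1  2  0  1  0  1  2  0  1
G_C(26) = 1.
Combined Grundy value = 1 ⊕ 2 ⊕ 1 = 2.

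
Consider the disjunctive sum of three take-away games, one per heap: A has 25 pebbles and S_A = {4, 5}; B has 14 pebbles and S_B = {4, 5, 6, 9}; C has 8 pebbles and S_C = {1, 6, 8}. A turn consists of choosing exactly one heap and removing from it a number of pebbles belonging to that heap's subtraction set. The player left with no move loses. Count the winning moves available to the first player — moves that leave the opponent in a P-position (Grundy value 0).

Heap A, S = {4, 5}:
G(0) = 0
G(1) = mex{} = 0
G(2) = mex{} = 0
G(3) = mex{} = 0
G(4) = mex{0} = 1
G(5) = mex{0,0} = 1
G(6) = mex{0,0} = 1
G(7) = mex{0,0} = 1
G(8) = mex{1,0} = 2
G(9) = mex{1,1} = 0
G(10) = mex{1,1} = 0
G(11) = mex{1,1} = 0
G(12) = mex{2,1} = 0
G(13) = mex{0,2} = 1
G(14) = mex{0,0} = 1
G(15) = mex{0,0} = 1
G(16) = mex{0,0} = 1
G(17) = mex{1,0} = 2
G(18) = mex{1,1} = 0
G(19) = mex{1,1} = 0
G(20) = mex{1,1} = 0
G(21) = mex{2,1} = 0
G(22) = mex{0,2} = 1
G(23) = mex{0,0} = 1
G(24) = mex{0,0} = 1
G(25) = mex{0,0} = 1
G_A(25) = 1.
Heap B, S = {4, 5, 6, 9}:
G(0) = 0
G(1) = mex{} = 0
G(2) = mex{} = 0
G(3) = mex{} = 0
G(4) = mex{0} = 1
G(5) = mex{0,0} = 1
G(6) = mex{0,0,0} = 1
G(7) = mex{0,0,0} = 1
G(8) = mex{1,0,0} = 2
G(9) = mex{1,1,0,0} = 2
G(10) = mex{1,1,1,0} = 2
G(11) = mex{1,1,1,0} = 2
G(12) = mex{2,1,1,0} = 3
G(13) = mex{2,2,1,1} = 0
G(14) = mex{2,2,2,1} = 0
G_B(14) = 0.
Heap C, S = {1, 6, 8}:
G(0) = 0
G(1) = mex{0} = 1
G(2) = mex{1} = 0
G(3) = mex{0} = 1
G(4) = mex{1} = 0
G(5) = mex{0} = 1
G(6) = mex{1,0} = 2
G(7) = mex{2,1} = 0
G(8) = mex{0,0,0} = 1
G_C(8) = 1.
Combined Grundy value = 1 ⊕ 0 ⊕ 1 = 0.
A winning move leaves total XOR = 0, i.e. changes one component's Grundy value g to g ⊕ X where X is the current total.
Heap A: target g' = 1⊕0 = 1, but every legal move changes the Grundy value (mex property), so 0 moves.
Heap B: target g' = 0⊕0 = 0, but every legal move changes the Grundy value (mex property), so 0 moves.
Heap C: target g' = 1⊕0 = 1, but every legal move changes the Grundy value (mex property), so 0 moves.

0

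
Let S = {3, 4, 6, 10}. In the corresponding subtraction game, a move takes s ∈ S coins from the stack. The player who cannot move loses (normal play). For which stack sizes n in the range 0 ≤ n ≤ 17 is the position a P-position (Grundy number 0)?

G(0) = 0
G(1) = mex{} = 0
G(2) = mex{} = 0
G(3) = mex{0} = 1
G(4) = mex{0,0} = 1
G(5) = mex{0,0} = 1
G(6) = mex{1,0,0} = 2
G(7) = mex{1,1,0} = 2
G(8) = mex{1,1,0} = 2
G(9) = mex{2,1,1} = 0
G(10) = mex{2,2,1,0} = 3
G(11) = mex{2,2,1,0} = 3
G(12) = mex{0,2,2,0} = 1
G(13) = mex{3,0,2,1} = 4
G(14) = mex{3,3,2,1} = 0
G(15) = mex{1,3,0,1} = 2
G(16) = mex{4,1,3,2} = 0
G(17) = mex{0,4,3,2} = 1
P-positions are exactly the n with G(n) = 0.

0, 1, 2, 9, 14, 16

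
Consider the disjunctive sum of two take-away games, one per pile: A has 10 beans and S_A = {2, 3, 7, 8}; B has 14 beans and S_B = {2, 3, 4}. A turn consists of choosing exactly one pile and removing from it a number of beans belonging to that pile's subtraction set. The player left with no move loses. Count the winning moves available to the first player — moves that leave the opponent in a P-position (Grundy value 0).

5

Pile A, S = {2, 3, 7, 8}:
n :  0  1  2  3  4  5  6  7  8  9 10
G :  0  0  1  1  2  0  0  1  1  2  0
G_A(10) = 0.
Pile B, S = {2, 3, 4}:
G(0) = 0
G(1) = mex{} = 0
G(2) = mex{0} = 1
G(3) = mex{0,0} = 1
G(4) = mex{1,0,0} = 2
G(5) = mex{1,1,0} = 2
G(6) = mex{2,1,1} = 0
G(7) = mex{2,2,1} = 0
G(8) = mex{0,2,2} = 1
G(9) = mex{0,0,2} = 1
G(10) = mex{1,0,0} = 2
G(11) = mex{1,1,0} = 2
G(12) = mex{2,1,1} = 0
G(13) = mex{2,2,1} = 0
G(14) = mex{0,2,2} = 1
G_B(14) = 1.
Combined Grundy value = 0 ⊕ 1 = 1.
A winning move leaves total XOR = 0, i.e. changes one component's Grundy value g to g ⊕ X where X is the current total.
Pile A: need g' = 0⊕1 = 1. Options: 10−2→G=1, 10−3→G=1, 10−7→G=1, 10−8→G=1. Hits: 4.
Pile B: need g' = 1⊕1 = 0. Options: 14−2→G=0, 14−3→G=2, 14−4→G=2. Hits: 1.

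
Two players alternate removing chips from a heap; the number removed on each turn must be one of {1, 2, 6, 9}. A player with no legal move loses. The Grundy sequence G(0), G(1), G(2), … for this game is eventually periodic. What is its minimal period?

n :  0  1  2  3  4  5  6  7  8  9 10 11 12 13 14 15 16 17
G :  0  1  2  0  1  2  3  0  1  2  0  1  2  3  0  1  2  0
G(n+7) = G(n) holds for n = 0,…,8 (a full window of length max(S) = 9), so the sequence is purely periodic with period 7.

7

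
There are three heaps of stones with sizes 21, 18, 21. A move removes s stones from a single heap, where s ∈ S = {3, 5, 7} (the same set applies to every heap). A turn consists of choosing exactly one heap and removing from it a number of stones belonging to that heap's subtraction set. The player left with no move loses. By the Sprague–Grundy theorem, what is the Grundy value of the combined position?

2

All heaps use S = {3, 5, 7}:
G(0) = 0
G(1) = mex{} = 0
G(2) = mex{} = 0
G(3) = mex{0} = 1
G(4) = mex{0} = 1
G(5) = mex{0,0} = 1
G(6) = mex{1,0} = 2
G(7) = mex{1,0,0} = 2
G(8) = mex{1,1,0} = 2
G(9) = mex{2,1,0} = 3
G(10) = mex{2,1,1} = 0
G(11) = mex{2,2,1} = 0
G(12) = mex{3,2,1} = 0
G(13) = mex{0,2,2} = 1
G(14) = mex{0,3,2} = 1
G(15) = mex{0,0,2} = 1
G(16) = mex{1,0,3} = 2
G(17) = mex{1,0,0} = 2
G(18) = mex{1,1,0} = 2
G(19) = mex{2,1,0} = 3
G(20) = mex{2,1,1} = 0
G(21) = mex{2,2,1} = 0
Heap A: G(21) = 0.
Heap B: G(18) = 2.
Heap C: G(21) = 0.
Combined Grundy value = 0 ⊕ 2 ⊕ 0 = 2.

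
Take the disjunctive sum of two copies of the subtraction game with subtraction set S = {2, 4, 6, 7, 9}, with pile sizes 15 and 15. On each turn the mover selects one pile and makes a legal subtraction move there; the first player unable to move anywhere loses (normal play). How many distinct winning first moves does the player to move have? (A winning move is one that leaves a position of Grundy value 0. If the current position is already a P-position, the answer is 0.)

0

All piles use S = {2, 4, 6, 7, 9}:
G(0) = 0
G(1) = mex{} = 0
G(2) = mex{0} = 1
G(3) = mex{0} = 1
G(4) = mex{1,0} = 2
G(5) = mex{1,0} = 2
G(6) = mex{2,1,0} = 3
G(7) = mex{2,1,0,0} = 3
G(8) = mex{3,2,1,0} = 4
G(9) = mex{3,2,1,1,0} = 4
G(10) = mex{4,3,2,1,0} = 5
G(11) = mex{4,3,2,2,1} = 0
G(12) = mex{5,4,3,2,1} = 0
G(13) = mex{0,4,3,3,2} = 1
G(14) = mex{0,5,4,3,2} = 1
G(15) = mex{1,0,4,4,3} = 2
Pile A: G(15) = 2.
Pile B: G(15) = 2.
Combined Grundy value = 2 ⊕ 2 = 0.
A winning move leaves total XOR = 0, i.e. changes one component's Grundy value g to g ⊕ X where X is the current total.
Pile A: target g' = 2⊕0 = 2, but every legal move changes the Grundy value (mex property), so 0 moves.
Pile B: target g' = 2⊕0 = 2, but every legal move changes the Grundy value (mex property), so 0 moves.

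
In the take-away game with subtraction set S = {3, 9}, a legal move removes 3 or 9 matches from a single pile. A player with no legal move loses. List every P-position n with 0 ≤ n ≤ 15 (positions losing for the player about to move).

0, 1, 2, 6, 7, 8, 12, 13, 14

G(0) = 0
G(1) = mex{} = 0
G(2) = mex{} = 0
G(3) = mex{0} = 1
G(4) = mex{0} = 1
G(5) = mex{0} = 1
G(6) = mex{1} = 0
G(7) = mex{1} = 0
G(8) = mex{1} = 0
G(9) = mex{0,0} = 1
G(10) = mex{0,0} = 1
G(11) = mex{0,0} = 1
G(12) = mex{1,1} = 0
G(13) = mex{1,1} = 0
G(14) = mex{1,1} = 0
G(15) = mex{0,0} = 1
P-positions are exactly the n with G(n) = 0.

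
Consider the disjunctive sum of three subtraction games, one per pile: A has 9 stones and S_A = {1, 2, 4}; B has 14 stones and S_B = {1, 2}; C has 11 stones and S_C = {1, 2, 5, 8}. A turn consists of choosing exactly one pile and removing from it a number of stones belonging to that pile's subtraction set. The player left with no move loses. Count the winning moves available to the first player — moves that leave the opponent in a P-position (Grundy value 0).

0

Pile A, S = {1, 2, 4}:
n : 0 1 2 3 4 5 6 7 8 9
G : 0 1 2 0 1 2 0 1 2 0
G_A(9) = 0.
Pile B, S = {1, 2}:
G(0) = 0
G(1) = mex{0} = 1
G(2) = mex{1,0} = 2
G(3) = mex{2,1} = 0
G(4) = mex{0,2} = 1
G(5) = mex{1,0} = 2
G(6) = mex{2,1} = 0
G(7) = mex{0,2} = 1
G(8) = mex{1,0} = 2
G(9) = mex{2,1} = 0
G(10) = mex{0,2} = 1
G(11) = mex{1,0} = 2
G(12) = mex{2,1} = 0
G(13) = mex{0,2} = 1
G(14) = mex{1,0} = 2
G_B(14) = 2.
Pile C, S = {1, 2, 5, 8}:
n :  0  1  2  3  4  5  6  7  8  9 10 11
G :  0  1  2  0  1  2  0  1  2  0  1  2
G_C(11) = 2.
Combined Grundy value = 0 ⊕ 2 ⊕ 2 = 0.
A winning move leaves total XOR = 0, i.e. changes one component's Grundy value g to g ⊕ X where X is the current total.
Pile A: target g' = 0⊕0 = 0, but every legal move changes the Grundy value (mex property), so 0 moves.
Pile B: target g' = 2⊕0 = 2, but every legal move changes the Grundy value (mex property), so 0 moves.
Pile C: target g' = 2⊕0 = 2, but every legal move changes the Grundy value (mex property), so 0 moves.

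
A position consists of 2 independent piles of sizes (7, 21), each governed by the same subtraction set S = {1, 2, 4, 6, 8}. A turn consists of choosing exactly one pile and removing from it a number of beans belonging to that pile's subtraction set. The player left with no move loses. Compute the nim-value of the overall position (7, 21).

5

All piles use S = {1, 2, 4, 6, 8}:
G(0) = 0
G(1) = mex{0} = 1
G(2) = mex{1,0} = 2
G(3) = mex{2,1} = 0
G(4) = mex{0,2,0} = 1
G(5) = mex{1,0,1} = 2
G(6) = mex{2,1,2,0} = 3
G(7) = mex{3,2,0,1} = 4
G(8) = mex{4,3,1,2,0} = 5
G(9) = mex{5,4,2,0,1} = 3
G(10) = mex{3,5,3,1,2} = 0
G(11) = mex{0,3,4,2,0} = 1
G(12) = mex{1,0,5,3,1} = 2
G(13) = mex{2,1,3,4,2} = 0
G(14) = mex{0,2,0,5,3} = 1
G(15) = mex{1,0,1,3,4} = 2
G(16) = mex{2,1,2,0,5} = 3
G(17) = mex{3,2,0,1,3} = 4
G(18) = mex{4,3,1,2,0} = 5
G(19) = mex{5,4,2,0,1} = 3
G(20) = mex{3,5,3,1,2} = 0
G(21) = mex{0,3,4,2,0} = 1
Pile A: G(7) = 4.
Pile B: G(21) = 1.
Combined Grundy value = 4 ⊕ 1 = 5.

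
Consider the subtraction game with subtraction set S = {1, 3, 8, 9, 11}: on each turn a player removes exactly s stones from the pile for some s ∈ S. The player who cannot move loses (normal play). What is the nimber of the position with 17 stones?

n :  0  1  2  3  4  5  6  7  8  9 10 11 12 13 14 15 16 17
G :  0  1  0  1  0  1  0  1  2  3  2  3  2  3  2  3  0  1

1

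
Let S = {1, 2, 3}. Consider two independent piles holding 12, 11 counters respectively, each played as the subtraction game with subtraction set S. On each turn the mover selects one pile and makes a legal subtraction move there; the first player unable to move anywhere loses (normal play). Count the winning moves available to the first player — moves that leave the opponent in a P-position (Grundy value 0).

2

All piles use S = {1, 2, 3}:
n :  0  1  2  3  4  5  6  7  8  9 10 11 12
G :  0  1  2  3  0  1  2  3  0  1  2  3  0
Pile A: G(12) = 0.
Pile B: G(11) = 3.
Combined Grundy value = 0 ⊕ 3 = 3.
A winning move leaves total XOR = 0, i.e. changes one component's Grundy value g to g ⊕ X where X is the current total.
Pile A: need g' = 0⊕3 = 3. Options: 12−1→G=3, 12−2→G=2, 12−3→G=1. Hits: 1.
Pile B: need g' = 3⊕3 = 0. Options: 11−1→G=2, 11−2→G=1, 11−3→G=0. Hits: 1.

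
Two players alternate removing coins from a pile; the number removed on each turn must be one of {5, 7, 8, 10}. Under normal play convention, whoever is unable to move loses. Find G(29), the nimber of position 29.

2

G(0) = 0
G(1) = mex{} = 0
G(2) = mex{} = 0
G(3) = mex{} = 0
G(4) = mex{} = 0
G(5) = mex{0} = 1
G(6) = mex{0} = 1
G(7) = mex{0,0} = 1
G(8) = mex{0,0,0} = 1
G(9) = mex{0,0,0} = 1
G(10) = mex{1,0,0,0} = 2
G(11) = mex{1,0,0,0} = 2
G(12) = mex{1,1,0,0} = 2
G(13) = mex{1,1,1,0} = 2
G(14) = mex{1,1,1,0} = 2
G(15) = mex{2,1,1,1} = 0
G(16) = mex{2,1,1,1} = 0
G(17) = mex{2,2,1,1} = 0
G(18) = mex{2,2,2,1} = 0
G(19) = mex{2,2,2,1} = 0
G(20) = mex{0,2,2,2} = 1
G(21) = mex{0,2,2,2} = 1
G(22) = mex{0,0,2,2} = 1
G(23) = mex{0,0,0,2} = 1
G(24) = mex{0,0,0,2} = 1
G(25) = mex{1,0,0,0} = 2
G(26) = mex{1,0,0,0} = 2
G(27) = mex{1,1,0,0} = 2
G(28) = mex{1,1,1,0} = 2
G(29) = mex{1,1,1,0} = 2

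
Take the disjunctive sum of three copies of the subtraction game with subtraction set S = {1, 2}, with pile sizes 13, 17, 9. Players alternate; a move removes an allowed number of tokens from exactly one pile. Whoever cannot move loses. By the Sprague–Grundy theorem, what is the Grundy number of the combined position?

All piles use S = {1, 2}:
n :  0  1  2  3  4  5  6  7  8  9 10 11 12 13 14 15 16 17
G :  0  1  2  0  1  2  0  1  2  0  1  2  0  1  2  0  1  2
Pile A: G(13) = 1.
Pile B: G(17) = 2.
Pile C: G(9) = 0.
Combined Grundy value = 1 ⊕ 2 ⊕ 0 = 3.

3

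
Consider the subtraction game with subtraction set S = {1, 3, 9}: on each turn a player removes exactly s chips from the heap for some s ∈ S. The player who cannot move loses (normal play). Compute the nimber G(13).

G(0) = 0
G(1) = mex{0} = 1
G(2) = mex{1} = 0
G(3) = mex{0,0} = 1
G(4) = mex{1,1} = 0
G(5) = mex{0,0} = 1
G(6) = mex{1,1} = 0
G(7) = mex{0,0} = 1
G(8) = mex{1,1} = 0
G(9) = mex{0,0,0} = 1
G(10) = mex{1,1,1} = 0
G(11) = mex{0,0,0} = 1
G(12) = mex{1,1,1} = 0
G(13) = mex{0,0,0} = 1

1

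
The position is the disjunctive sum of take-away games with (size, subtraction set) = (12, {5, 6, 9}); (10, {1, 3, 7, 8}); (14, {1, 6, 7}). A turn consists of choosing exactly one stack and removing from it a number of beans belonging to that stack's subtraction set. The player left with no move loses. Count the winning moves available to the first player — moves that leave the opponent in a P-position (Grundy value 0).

Stack A, S = {5, 6, 9}:
n :  0  1  2  3  4  5  6  7  8  9 10 11 12
G :  0  0  0  0  0  1  1  1  1  1  2  2  2
G_A(12) = 2.
Stack B, S = {1, 3, 7, 8}:
G(0) = 0
G(1) = mex{0} = 1
G(2) = mex{1} = 0
G(3) = mex{0,0} = 1
G(4) = mex{1,1} = 0
G(5) = mex{0,0} = 1
G(6) = mex{1,1} = 0
G(7) = mex{0,0,0} = 1
G(8) = mex{1,1,1,0} = 2
G(9) = mex{2,0,0,1} = 3
G(10) = mex{3,1,1,0} = 2
G_B(10) = 2.
Stack C, S = {1, 6, 7}:
G(0) = 0
G(1) = mex{0} = 1
G(2) = mex{1} = 0
G(3) = mex{0} = 1
G(4) = mex{1} = 0
G(5) = mex{0} = 1
G(6) = mex{1,0} = 2
G(7) = mex{2,1,0} = 3
G(8) = mex{3,0,1} = 2
G(9) = mex{2,1,0} = 3
G(10) = mex{3,0,1} = 2
G(11) = mex{2,1,0} = 3
G(12) = mex{3,2,1} = 0
G(13) = mex{0,3,2} = 1
G(14) = mex{1,2,3} = 0
G_C(14) = 0.
Combined Grundy value = 2 ⊕ 2 ⊕ 0 = 0.
A winning move leaves total XOR = 0, i.e. changes one component's Grundy value g to g ⊕ X where X is the current total.
Stack A: target g' = 2⊕0 = 2, but every legal move changes the Grundy value (mex property), so 0 moves.
Stack B: target g' = 2⊕0 = 2, but every legal move changes the Grundy value (mex property), so 0 moves.
Stack C: target g' = 0⊕0 = 0, but every legal move changes the Grundy value (mex property), so 0 moves.

0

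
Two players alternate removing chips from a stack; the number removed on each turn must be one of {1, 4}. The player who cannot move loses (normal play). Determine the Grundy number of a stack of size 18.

1

G(0) = 0
G(1) = mex{0} = 1
G(2) = mex{1} = 0
G(3) = mex{0} = 1
G(4) = mex{1,0} = 2
G(5) = mex{2,1} = 0
G(6) = mex{0,0} = 1
G(7) = mex{1,1} = 0
G(8) = mex{0,2} = 1
G(9) = mex{1,0} = 2
G(10) = mex{2,1} = 0
G(11) = mex{0,0} = 1
G(12) = mex{1,1} = 0
G(13) = mex{0,2} = 1
G(14) = mex{1,0} = 2
G(15) = mex{2,1} = 0
G(16) = mex{0,0} = 1
G(17) = mex{1,1} = 0
G(18) = mex{0,2} = 1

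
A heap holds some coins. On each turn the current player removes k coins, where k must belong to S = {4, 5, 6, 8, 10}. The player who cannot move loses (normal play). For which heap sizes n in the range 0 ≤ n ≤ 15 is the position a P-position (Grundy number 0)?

G(0) = 0
G(1) = mex{} = 0
G(2) = mex{} = 0
G(3) = mex{} = 0
G(4) = mex{0} = 1
G(5) = mex{0,0} = 1
G(6) = mex{0,0,0} = 1
G(7) = mex{0,0,0} = 1
G(8) = mex{1,0,0,0} = 2
G(9) = mex{1,1,0,0} = 2
G(10) = mex{1,1,1,0,0} = 2
G(11) = mex{1,1,1,0,0} = 2
G(12) = mex{2,1,1,1,0} = 3
G(13) = mex{2,2,1,1,0} = 3
G(14) = mex{2,2,2,1,1} = 0
G(15) = mex{2,2,2,1,1} = 0
P-positions are exactly the n with G(n) = 0.

0, 1, 2, 3, 14, 15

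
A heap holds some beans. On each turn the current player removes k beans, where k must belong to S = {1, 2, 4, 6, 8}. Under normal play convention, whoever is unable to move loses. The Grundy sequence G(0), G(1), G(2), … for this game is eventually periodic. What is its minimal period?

10

n :  0  1  2  3  4  5  6  7  8  9 10 11 12 13 14 15 16 17 18 19 20 21
G :  0  1  2  0  1  2  3  4  5  3  0  1  2  0  1  2  3  4  5  3  0  1
G(n+10) = G(n) holds for n = 0,…,7 (a full window of length max(S) = 8), so the sequence is purely periodic with period 10.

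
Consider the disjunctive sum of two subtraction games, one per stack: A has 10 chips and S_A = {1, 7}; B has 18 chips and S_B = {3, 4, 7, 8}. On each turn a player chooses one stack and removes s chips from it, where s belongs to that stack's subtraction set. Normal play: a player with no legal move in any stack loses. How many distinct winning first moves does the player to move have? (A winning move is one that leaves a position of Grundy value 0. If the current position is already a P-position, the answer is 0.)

Stack A, S = {1, 7}:
G(0) = 0
G(1) = mex{0} = 1
G(2) = mex{1} = 0
G(3) = mex{0} = 1
G(4) = mex{1} = 0
G(5) = mex{0} = 1
G(6) = mex{1} = 0
G(7) = mex{0,0} = 1
G(8) = mex{1,1} = 0
G(9) = mex{0,0} = 1
G(10) = mex{1,1} = 0
G_A(10) = 0.
Stack B, S = {3, 4, 7, 8}:
n :  0  1  2  3  4  5  6  7  8  9 10 11 12 13 14 15 16 17 18
G :  0  0  0  1  1  1  2  2  2  3  3  0  0  0  1  1  1  2  2
G_B(18) = 2.
Combined Grundy value = 0 ⊕ 2 = 2.
A winning move leaves total XOR = 0, i.e. changes one component's Grundy value g to g ⊕ X where X is the current total.
Stack A: need g' = 0⊕2 = 2. Options: 10−1→G=1, 10−7→G=1. Hits: 0.
Stack B: need g' = 2⊕2 = 0. Options: 18−3→G=1, 18−4→G=1, 18−7→G=0, 18−8→G=3. Hits: 1.

1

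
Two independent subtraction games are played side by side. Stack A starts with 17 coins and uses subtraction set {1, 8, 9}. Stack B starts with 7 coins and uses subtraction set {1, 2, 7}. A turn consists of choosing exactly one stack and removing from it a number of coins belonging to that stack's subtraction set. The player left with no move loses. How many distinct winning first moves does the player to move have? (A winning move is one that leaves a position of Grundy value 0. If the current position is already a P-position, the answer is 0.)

0

Stack A, S = {1, 8, 9}:
n :  0  1  2  3  4  5  6  7  8  9 10 11 12 13 14 15 16 17
G :  0  1  0  1  0  1  0  1  2  3  2  3  2  3  2  3  0  1
G_A(17) = 1.
Stack B, S = {1, 2, 7}:
n : 0 1 2 3 4 5 6 7
G : 0 1 2 0 1 2 0 1
G_B(7) = 1.
Combined Grundy value = 1 ⊕ 1 = 0.
A winning move leaves total XOR = 0, i.e. changes one component's Grundy value g to g ⊕ X where X is the current total.
Stack A: target g' = 1⊕0 = 1, but every legal move changes the Grundy value (mex property), so 0 moves.
Stack B: target g' = 1⊕0 = 1, but every legal move changes the Grundy value (mex property), so 0 moves.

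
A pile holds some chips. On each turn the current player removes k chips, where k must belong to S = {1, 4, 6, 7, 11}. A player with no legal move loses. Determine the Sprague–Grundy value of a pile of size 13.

n :  0  1  2  3  4  5  6  7  8  9 10 11 12 13
G :  0  1  0  1  2  0  1  2  3  2  0  1  2  3

3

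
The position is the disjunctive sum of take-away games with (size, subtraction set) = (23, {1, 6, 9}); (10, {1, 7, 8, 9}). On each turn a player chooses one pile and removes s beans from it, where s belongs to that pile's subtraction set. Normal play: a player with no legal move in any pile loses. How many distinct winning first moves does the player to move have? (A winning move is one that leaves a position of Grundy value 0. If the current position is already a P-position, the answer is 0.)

2

Pile A, S = {1, 6, 9}:
G(0) = 0
G(1) = mex{0} = 1
G(2) = mex{1} = 0
G(3) = mex{0} = 1
G(4) = mex{1} = 0
G(5) = mex{0} = 1
G(6) = mex{1,0} = 2
G(7) = mex{2,1} = 0
G(8) = mex{0,0} = 1
G(9) = mex{1,1,0} = 2
G(10) = mex{2,0,1} = 3
G(11) = mex{3,1,0} = 2
G(12) = mex{2,2,1} = 0
G(13) = mex{0,0,0} = 1
G(14) = mex{1,1,1} = 0
G(15) = mex{0,2,2} = 1
G(16) = mex{1,3,0} = 2
G(17) = mex{2,2,1} = 0
G(18) = mex{0,0,2} = 1
G(19) = mex{1,1,3} = 0
G(20) = mex{0,0,2} = 1
G(21) = mex{1,1,0} = 2
G(22) = mex{2,2,1} = 0
G(23) = mex{0,0,0} = 1
G_A(23) = 1.
Pile B, S = {1, 7, 8, 9}:
G(0) = 0
G(1) = mex{0} = 1
G(2) = mex{1} = 0
G(3) = mex{0} = 1
G(4) = mex{1} = 0
G(5) = mex{0} = 1
G(6) = mex{1} = 0
G(7) = mex{0,0} = 1
G(8) = mex{1,1,0} = 2
G(9) = mex{2,0,1,0} = 3
G(10) = mex{3,1,0,1} = 2
G_B(10) = 2.
Combined Grundy value = 1 ⊕ 2 = 3.
A winning move leaves total XOR = 0, i.e. changes one component's Grundy value g to g ⊕ X where X is the current total.
Pile A: need g' = 1⊕3 = 2. Options: 23−1→G=0, 23−6→G=0, 23−9→G=0. Hits: 0.
Pile B: need g' = 2⊕3 = 1. Options: 10−1→G=3, 10−7→G=1, 10−8→G=0, 10−9→G=1. Hits: 2.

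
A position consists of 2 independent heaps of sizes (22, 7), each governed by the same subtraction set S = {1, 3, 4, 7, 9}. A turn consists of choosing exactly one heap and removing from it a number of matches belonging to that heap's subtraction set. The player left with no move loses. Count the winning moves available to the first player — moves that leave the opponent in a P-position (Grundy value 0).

All heaps use S = {1, 3, 4, 7, 9}:
G(0) = 0
G(1) = mex{0} = 1
G(2) = mex{1} = 0
G(3) = mex{0,0} = 1
G(4) = mex{1,1,0} = 2
G(5) = mex{2,0,1} = 3
G(6) = mex{3,1,0} = 2
G(7) = mex{2,2,1,0} = 3
G(8) = mex{3,3,2,1} = 0
G(9) = mex{0,2,3,0,0} = 1
G(10) = mex{1,3,2,1,1} = 0
G(11) = mex{0,0,3,2,0} = 1
G(12) = mex{1,1,0,3,1} = 2
G(13) = mex{2,0,1,2,2} = 3
G(14) = mex{3,1,0,3,3} = 2
G(15) = mex{2,2,1,0,2} = 3
G(16) = mex{3,3,2,1,3} = 0
G(17) = mex{0,2,3,0,0} = 1
G(18) = mex{1,3,2,1,1} = 0
G(19) = mex{0,0,3,2,0} = 1
G(20) = mex{1,1,0,3,1} = 2
G(21) = mex{2,0,1,2,2} = 3
G(22) = mex{3,1,0,3,3} = 2
Heap A: G(22) = 2.
Heap B: G(7) = 3.
Combined Grundy value = 2 ⊕ 3 = 1.
A winning move leaves total XOR = 0, i.e. changes one component's Grundy value g to g ⊕ X where X is the current total.
Heap A: need g' = 2⊕1 = 3. Options: 22−1→G=3, 22−3→G=1, 22−4→G=0, 22−7→G=3, 22−9→G=3. Hits: 3.
Heap B: need g' = 3⊕1 = 2. Options: 7−1→G=2, 7−3→G=2, 7−4→G=1, 7−7→G=0. Hits: 2.

5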